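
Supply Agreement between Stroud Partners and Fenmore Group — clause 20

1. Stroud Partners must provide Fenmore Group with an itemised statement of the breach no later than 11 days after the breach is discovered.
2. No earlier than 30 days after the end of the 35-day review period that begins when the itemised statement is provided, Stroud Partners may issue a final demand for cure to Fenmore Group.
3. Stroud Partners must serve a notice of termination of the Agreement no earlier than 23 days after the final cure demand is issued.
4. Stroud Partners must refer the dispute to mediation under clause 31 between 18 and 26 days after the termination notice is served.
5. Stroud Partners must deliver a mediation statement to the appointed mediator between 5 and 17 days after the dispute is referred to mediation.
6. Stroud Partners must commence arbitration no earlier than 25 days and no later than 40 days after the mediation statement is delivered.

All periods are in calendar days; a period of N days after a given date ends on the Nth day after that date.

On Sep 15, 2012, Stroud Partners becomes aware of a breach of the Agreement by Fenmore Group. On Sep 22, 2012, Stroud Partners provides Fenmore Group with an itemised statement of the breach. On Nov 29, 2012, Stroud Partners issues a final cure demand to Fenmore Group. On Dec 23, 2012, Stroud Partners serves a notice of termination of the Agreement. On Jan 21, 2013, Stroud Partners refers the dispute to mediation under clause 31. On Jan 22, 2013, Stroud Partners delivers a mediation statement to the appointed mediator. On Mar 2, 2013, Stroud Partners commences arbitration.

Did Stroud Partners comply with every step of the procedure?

No

Step 1: 11 days after Sep 15, 2012 (when the breach is discovered) is Sep 26, 2012; done Sep 22, 2012 — timely.
Step 2: the earliest permitted date is 30 days after Oct 27, 2012 (end of the 35-day review period, which began when the itemised statement is provided on Sep 22, 2012), i.e. Nov 26, 2012; Nov 29, 2012 is on or after that date.
Step 3: the earliest permitted date is 23 days after Nov 29, 2012 (when the final cure demand is issued), i.e. Dec 22, 2012; done Dec 23, 2012, after the minimum wait.
Step 4: the window is 18–26 days after Dec 23, 2012 (when the termination notice is served), so Jan 10, 2013 through Jan 18, 2013; done Jan 21, 2013 — 3 days after the window closed.
The analysis stops there.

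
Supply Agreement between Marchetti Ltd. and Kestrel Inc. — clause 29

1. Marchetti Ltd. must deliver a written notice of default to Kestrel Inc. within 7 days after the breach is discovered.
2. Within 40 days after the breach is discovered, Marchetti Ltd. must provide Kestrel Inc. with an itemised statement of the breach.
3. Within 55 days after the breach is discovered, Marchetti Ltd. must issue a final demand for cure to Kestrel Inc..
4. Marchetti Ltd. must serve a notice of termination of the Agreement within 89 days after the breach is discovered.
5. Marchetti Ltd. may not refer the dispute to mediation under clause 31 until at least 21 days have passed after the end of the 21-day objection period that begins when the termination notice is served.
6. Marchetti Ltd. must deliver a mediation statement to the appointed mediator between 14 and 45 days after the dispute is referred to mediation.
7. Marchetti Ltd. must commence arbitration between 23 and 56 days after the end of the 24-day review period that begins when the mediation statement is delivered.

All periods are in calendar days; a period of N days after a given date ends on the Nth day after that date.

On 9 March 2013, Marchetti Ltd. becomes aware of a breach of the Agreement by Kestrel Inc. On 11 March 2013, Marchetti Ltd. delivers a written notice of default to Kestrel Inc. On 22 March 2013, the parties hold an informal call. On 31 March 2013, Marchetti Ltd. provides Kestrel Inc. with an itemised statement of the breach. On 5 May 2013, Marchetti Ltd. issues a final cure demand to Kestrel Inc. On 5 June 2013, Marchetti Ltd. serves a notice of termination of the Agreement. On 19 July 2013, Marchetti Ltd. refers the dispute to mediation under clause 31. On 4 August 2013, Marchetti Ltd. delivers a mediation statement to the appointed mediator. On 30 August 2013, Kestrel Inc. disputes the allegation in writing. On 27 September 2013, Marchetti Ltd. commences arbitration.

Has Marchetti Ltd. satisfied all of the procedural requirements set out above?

No

(1) due by 9 March 2013 + 7 days = 16 March 2013; 11 March 2013 is within that limit.
(2) due by 9 March 2013 + 40 days = 18 April 2013; 31 March 2013 is within that limit.
(3) due by 9 March 2013 + 55 days = 3 May 2013; done 5 May 2013 — 2 days late.
That is the first point of non-compliance.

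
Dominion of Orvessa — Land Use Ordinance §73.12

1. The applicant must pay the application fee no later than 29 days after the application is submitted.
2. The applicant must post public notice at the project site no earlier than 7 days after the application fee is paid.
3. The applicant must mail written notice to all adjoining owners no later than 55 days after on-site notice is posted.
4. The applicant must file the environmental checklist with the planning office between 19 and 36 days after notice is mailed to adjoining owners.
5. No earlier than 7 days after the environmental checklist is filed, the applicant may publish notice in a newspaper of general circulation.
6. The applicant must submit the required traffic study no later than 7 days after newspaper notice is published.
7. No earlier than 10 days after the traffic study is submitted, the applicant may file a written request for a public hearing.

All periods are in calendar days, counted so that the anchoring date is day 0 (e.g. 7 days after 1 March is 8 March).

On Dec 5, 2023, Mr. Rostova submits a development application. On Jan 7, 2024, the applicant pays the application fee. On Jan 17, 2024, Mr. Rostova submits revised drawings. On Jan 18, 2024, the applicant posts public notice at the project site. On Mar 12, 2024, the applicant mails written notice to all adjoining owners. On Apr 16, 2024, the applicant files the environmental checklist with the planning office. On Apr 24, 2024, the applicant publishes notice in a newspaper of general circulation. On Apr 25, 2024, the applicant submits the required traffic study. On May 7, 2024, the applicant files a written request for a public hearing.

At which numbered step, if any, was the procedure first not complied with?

Step 1

Step 1: 29 days after Dec 5, 2023 (when the application is submitted) is Jan 3, 2024; Jan 7, 2024 misses that deadline by 4 days.
The analysis stops there.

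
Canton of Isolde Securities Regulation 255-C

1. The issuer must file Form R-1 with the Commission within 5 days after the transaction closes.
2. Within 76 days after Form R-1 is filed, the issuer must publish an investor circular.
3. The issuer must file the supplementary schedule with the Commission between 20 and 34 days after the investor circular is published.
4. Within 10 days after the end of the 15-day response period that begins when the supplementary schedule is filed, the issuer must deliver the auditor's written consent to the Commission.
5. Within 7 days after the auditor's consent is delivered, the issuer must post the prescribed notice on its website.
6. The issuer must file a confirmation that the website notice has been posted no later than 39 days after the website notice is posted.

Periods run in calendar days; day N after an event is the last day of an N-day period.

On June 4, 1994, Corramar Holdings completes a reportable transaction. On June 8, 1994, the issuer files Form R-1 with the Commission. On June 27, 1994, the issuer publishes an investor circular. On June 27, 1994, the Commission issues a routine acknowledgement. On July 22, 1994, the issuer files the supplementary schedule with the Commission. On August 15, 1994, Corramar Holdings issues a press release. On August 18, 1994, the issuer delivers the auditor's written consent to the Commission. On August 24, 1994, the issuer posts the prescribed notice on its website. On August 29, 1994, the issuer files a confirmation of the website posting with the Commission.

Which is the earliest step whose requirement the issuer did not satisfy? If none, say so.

Step 1 — counting 5 days from June 4, 1994 (when the transaction closes) gives a deadline of June 9, 1994; completed June 8, 1994, before the deadline.
Step 2 — counting 76 days from June 8, 1994 (when Form R-1 is filed) gives a deadline of August 23, 1994; done June 27, 1994 — timely.
Step 3 — 20 and 34 days from June 27, 1994 (when the investor circular is published) are July 17, 1994 and July 31, 1994 respectively; done July 22, 1994, which is between those dates.
Step 4 — counting 10 days from August 6, 1994 (end of the 15-day response period, which began when the supplementary schedule is filed on July 22, 1994) gives a deadline of August 16, 1994; August 18, 1994 misses that deadline by 2 days.
Later steps need not be reached.

Step 4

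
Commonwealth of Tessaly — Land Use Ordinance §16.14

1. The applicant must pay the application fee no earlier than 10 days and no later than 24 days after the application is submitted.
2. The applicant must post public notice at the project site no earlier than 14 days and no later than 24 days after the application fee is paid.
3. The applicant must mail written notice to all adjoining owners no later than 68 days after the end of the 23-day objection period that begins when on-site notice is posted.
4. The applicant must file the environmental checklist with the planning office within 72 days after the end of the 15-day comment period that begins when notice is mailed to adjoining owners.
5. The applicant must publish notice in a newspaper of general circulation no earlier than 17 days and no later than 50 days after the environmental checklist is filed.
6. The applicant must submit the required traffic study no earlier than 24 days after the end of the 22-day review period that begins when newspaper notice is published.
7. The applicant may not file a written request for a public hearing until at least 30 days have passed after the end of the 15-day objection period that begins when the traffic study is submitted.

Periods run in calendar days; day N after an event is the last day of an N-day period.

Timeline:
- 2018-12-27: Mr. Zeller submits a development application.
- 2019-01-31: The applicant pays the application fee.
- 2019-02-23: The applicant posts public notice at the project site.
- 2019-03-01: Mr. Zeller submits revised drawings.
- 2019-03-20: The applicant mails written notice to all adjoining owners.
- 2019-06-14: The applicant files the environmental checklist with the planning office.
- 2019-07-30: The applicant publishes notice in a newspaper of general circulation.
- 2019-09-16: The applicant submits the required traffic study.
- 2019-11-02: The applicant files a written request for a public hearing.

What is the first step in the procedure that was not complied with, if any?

Step 1

(1) the permitted window runs from 2018-12-27 + 10 = 2019-01-06 to 2018-12-27 + 24 = 2019-01-20; 2019-01-31 is 11 days past the end of the window.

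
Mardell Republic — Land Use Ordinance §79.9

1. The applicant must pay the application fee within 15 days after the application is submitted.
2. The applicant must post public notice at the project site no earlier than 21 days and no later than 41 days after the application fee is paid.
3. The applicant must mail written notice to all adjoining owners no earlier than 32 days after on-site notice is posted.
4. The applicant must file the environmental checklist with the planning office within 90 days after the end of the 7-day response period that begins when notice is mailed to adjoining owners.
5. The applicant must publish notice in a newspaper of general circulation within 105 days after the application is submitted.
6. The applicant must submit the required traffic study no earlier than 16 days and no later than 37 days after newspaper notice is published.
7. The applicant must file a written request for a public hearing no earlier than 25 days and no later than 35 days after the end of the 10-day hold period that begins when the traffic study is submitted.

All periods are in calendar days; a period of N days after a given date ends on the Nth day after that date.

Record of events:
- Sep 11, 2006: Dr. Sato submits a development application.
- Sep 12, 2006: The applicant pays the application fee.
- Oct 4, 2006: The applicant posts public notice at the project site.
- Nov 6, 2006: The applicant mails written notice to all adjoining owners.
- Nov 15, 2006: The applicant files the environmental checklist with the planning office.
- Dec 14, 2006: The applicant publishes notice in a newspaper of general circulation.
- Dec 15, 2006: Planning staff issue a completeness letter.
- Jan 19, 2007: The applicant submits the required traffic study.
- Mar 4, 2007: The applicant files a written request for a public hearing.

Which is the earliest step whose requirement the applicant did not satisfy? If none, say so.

Step 1: 15 days after Sep 11, 2006 (when the application is submitted) is Sep 26, 2006; completed Sep 12, 2006, before the deadline.
Step 2: the window is 21–41 days after Sep 12, 2006 (when the application fee is paid), so Oct 3, 2006 through Oct 23, 2006; done Oct 4, 2006, which is between those dates.
Step 3: the earliest permitted date is 32 days after Oct 4, 2006 (when on-site notice is posted), i.e. Nov 5, 2006; done Nov 6, 2006 — permitted.
Step 4: 90 days after Nov 13, 2006 (end of the 7-day response period, which began when notice is mailed to adjoining owners on Nov 6, 2006) is Feb 11, 2007; done Nov 15, 2006 — timely.
Step 5: 105 days after Sep 11, 2006 (when the application is submitted) is Dec 25, 2006; done Dec 14, 2006 — timely.
Step 6: the window is 16–37 days after Dec 14, 2006 (when newspaper notice is published), so Dec 30, 2006 through Jan 20, 2007; done Jan 19, 2007, which is between those dates.
Step 7: the window is 25–35 days after Jan 29, 2007 (end of the 10-day hold period, which began when the traffic study is submitted on Jan 19, 2007), so Feb 23, 2007 through Mar 5, 2007; done Mar 4, 2007 — within the window.

None — every step was satisfied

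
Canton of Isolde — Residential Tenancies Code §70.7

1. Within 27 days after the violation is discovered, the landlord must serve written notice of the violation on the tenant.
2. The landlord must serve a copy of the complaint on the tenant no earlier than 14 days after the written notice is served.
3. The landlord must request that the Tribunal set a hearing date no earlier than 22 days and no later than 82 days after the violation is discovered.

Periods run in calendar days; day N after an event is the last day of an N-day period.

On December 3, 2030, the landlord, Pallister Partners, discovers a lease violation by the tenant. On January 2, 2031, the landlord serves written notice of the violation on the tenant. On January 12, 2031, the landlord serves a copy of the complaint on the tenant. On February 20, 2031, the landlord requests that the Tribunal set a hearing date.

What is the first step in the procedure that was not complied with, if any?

Step 1: 27 days after December 3, 2030 (when the violation is discovered) is December 30, 2030; done January 2, 2031 — 3 days late.
No need to go further; step 1 was not satisfied.

Step 1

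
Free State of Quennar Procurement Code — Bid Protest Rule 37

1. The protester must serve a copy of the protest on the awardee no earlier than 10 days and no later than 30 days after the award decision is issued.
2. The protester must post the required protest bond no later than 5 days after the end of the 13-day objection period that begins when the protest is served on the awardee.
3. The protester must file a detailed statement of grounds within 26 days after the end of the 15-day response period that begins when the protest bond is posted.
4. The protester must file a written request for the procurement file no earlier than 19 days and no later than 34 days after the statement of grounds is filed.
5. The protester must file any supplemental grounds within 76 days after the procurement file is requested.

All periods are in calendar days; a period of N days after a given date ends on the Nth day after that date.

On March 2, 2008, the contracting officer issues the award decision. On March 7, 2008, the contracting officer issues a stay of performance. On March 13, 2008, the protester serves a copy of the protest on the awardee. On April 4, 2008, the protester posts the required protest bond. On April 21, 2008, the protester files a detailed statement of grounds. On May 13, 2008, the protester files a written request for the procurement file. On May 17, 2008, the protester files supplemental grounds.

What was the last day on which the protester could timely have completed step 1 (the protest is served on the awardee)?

Step 1 runs from March 2, 2008, when the award decision is issued. The window is 10–30 days after March 2, 2008; it closes on April 1, 2008.

April 1, 2008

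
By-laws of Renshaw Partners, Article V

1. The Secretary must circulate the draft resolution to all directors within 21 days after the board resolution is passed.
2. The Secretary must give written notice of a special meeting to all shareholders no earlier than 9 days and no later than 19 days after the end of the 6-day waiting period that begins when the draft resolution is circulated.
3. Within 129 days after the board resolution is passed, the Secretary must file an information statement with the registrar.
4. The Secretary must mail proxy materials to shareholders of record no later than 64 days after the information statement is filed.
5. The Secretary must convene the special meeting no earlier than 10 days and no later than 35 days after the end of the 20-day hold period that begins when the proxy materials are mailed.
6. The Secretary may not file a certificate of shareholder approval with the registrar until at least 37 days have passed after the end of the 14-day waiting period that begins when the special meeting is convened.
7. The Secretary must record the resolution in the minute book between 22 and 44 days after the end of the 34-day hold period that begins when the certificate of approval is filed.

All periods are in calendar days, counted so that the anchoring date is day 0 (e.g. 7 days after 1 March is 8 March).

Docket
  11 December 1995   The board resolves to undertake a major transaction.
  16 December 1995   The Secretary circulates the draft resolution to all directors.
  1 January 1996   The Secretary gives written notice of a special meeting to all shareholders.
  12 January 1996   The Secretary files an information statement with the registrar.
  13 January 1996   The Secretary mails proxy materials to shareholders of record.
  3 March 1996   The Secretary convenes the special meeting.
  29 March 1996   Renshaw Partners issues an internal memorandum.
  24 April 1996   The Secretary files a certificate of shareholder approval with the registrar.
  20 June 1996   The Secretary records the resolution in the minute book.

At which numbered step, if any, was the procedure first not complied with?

None — every step was satisfied

Step 1 — counting 21 days from 11 December 1995 (when the board resolution is passed) gives a deadline of 1 January 1996; 16 December 1995 is within that limit.
Step 2 — 9 and 19 days from 22 December 1995 (end of the 6-day waiting period, which began when the draft resolution is circulated on 16 December 1995) are 31 December 1995 and 10 January 1996 respectively; 1 January 1996 falls inside that range.
Step 3 — counting 129 days from 11 December 1995 (when the board resolution is passed) gives a deadline of 18 April 1996; completed 12 January 1996, before the deadline.
Step 4 — counting 64 days from 12 January 1996 (when the information statement is filed) gives a deadline of 16 March 1996; 13 January 1996 is within that limit.
Step 5 — 10 and 35 days from 2 February 1996 (end of the 20-day hold period, which began when the proxy materials are mailed on 13 January 1996) are 12 February 1996 and 8 March 1996 respectively; 3 March 1996 falls inside that range.
Step 6 — must wait 37 days from 17 March 1996 (end of the 14-day waiting period, which began when the special meeting is convened on 3 March 1996), so not before 23 April 1996; done 24 April 1996 — permitted.
Step 7 — 22 and 44 days from 28 May 1996 (end of the 34-day hold period, which began when the certificate of approval is filed on 24 April 1996) are 19 June 1996 and 11 July 1996 respectively; done 20 June 1996 — within the window.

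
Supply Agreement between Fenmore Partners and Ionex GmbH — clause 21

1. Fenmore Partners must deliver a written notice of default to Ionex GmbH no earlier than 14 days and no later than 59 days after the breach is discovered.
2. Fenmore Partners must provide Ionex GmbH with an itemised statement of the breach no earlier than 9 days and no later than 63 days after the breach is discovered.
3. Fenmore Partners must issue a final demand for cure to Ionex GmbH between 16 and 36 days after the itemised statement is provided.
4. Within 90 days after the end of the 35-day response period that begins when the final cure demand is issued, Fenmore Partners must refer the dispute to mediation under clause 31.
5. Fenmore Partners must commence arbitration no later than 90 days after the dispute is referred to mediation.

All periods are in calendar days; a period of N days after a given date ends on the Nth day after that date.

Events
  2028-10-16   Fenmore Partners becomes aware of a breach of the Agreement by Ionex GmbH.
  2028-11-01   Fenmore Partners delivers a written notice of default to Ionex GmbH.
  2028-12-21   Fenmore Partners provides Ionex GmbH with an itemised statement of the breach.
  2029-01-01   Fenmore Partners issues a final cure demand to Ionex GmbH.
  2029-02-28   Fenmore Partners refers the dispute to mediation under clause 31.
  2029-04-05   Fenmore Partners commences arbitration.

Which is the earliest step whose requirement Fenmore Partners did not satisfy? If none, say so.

Step 2

Step 1: the window is 14–59 days after 2028-10-16 (when the breach is discovered), so 2028-10-30 through 2028-12-14; 2028-11-01 falls inside that range.
Step 2: the window is 9–63 days after 2028-10-16 (when the breach is discovered), so 2028-10-25 through 2028-12-18; done 2028-12-21 — 3 days after the window closed.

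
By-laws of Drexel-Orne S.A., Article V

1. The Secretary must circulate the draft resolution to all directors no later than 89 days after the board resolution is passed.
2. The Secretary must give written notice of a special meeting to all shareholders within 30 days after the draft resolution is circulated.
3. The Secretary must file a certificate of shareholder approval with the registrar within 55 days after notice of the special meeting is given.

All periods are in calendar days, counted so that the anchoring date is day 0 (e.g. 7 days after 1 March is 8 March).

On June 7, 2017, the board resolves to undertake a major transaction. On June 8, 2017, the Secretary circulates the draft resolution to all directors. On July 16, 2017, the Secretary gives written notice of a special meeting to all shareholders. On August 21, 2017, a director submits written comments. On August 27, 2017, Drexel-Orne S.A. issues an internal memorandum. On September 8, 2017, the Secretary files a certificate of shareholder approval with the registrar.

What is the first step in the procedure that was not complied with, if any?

Step 2

(1) due by June 7, 2017 + 89 days = September 4, 2017; done June 8, 2017 — timely.
(2) due by June 8, 2017 + 30 days = July 8, 2017; not done until July 16, 2017, 8 days after the deadline.
The procedure was therefore not followed at step 2.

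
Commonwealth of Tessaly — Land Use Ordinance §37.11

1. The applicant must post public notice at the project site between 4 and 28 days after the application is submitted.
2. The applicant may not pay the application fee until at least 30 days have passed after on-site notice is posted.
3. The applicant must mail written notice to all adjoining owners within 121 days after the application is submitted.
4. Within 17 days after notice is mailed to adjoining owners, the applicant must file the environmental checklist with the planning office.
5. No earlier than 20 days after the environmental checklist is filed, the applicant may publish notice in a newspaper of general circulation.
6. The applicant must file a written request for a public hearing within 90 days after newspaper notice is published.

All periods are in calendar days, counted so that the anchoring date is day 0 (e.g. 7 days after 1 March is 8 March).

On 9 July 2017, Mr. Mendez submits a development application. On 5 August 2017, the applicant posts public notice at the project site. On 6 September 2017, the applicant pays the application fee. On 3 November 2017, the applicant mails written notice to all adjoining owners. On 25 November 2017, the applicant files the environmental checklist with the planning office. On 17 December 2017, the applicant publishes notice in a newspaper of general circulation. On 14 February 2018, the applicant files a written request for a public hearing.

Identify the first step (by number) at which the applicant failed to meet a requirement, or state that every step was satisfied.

Step 4

Step 1: the window is 4–28 days after 9 July 2017 (when the application is submitted), so 13 July 2017 through 6 August 2017; done 5 August 2017, which is between those dates.
Step 2: the earliest permitted date is 30 days after 5 August 2017 (when on-site notice is posted), i.e. 4 September 2017; done 6 September 2017 — permitted.
Step 3: 121 days after 9 July 2017 (when the application is submitted) is 7 November 2017; completed 3 November 2017, before the deadline.
Step 4: 17 days after 3 November 2017 (when notice is mailed to adjoining owners) is 20 November 2017; 25 November 2017 misses that deadline by 5 days.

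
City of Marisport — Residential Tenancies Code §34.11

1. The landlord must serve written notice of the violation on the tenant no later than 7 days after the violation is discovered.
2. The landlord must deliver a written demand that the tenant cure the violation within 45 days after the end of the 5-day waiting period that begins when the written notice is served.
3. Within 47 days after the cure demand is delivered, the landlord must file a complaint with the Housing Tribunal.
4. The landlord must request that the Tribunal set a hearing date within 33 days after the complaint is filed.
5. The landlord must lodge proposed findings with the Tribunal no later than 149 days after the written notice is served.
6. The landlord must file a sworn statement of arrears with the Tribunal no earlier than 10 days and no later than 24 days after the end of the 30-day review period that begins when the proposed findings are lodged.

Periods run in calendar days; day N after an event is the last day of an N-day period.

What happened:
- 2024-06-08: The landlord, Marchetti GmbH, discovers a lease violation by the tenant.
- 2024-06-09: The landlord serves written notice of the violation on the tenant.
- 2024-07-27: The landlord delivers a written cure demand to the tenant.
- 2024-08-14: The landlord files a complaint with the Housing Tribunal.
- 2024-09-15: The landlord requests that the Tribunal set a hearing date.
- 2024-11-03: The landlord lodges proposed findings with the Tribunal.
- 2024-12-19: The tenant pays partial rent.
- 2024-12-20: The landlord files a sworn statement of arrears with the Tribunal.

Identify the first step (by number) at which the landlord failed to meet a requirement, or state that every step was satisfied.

None — every step was satisfied

Step 1: 7 days after 2024-06-08 (when the violation is discovered) is 2024-06-15; 2024-06-09 is within that limit.
Step 2: 45 days after 2024-06-14 (end of the 5-day waiting period, which began when the written notice is served on 2024-06-09) is 2024-07-29; completed 2024-07-27, before the deadline.
Step 3: 47 days after 2024-07-27 (when the cure demand is delivered) is 2024-09-12; completed 2024-08-14, before the deadline.
Step 4: 33 days after 2024-08-14 (when the complaint is filed) is 2024-09-16; completed 2024-09-15, before the deadline.
Step 5: 149 days after 2024-06-09 (when the written notice is served) is 2024-11-05; 2024-11-03 is within that limit.
Step 6: the window is 10–24 days after 2024-12-03 (end of the 30-day review period, which began when the proposed findings are lodged on 2024-11-03), so 2024-12-13 through 2024-12-27; done 2024-12-20, which is between those dates.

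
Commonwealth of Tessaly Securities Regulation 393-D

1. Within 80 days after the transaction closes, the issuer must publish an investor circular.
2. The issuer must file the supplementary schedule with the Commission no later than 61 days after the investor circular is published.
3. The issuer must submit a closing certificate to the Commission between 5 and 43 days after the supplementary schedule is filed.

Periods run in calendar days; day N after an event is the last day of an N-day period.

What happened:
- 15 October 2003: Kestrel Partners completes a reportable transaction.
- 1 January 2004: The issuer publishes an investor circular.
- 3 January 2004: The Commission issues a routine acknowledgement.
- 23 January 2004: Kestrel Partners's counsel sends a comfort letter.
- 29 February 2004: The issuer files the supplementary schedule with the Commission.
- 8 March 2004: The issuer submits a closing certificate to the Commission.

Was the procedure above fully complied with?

(1) due by 15 October 2003 + 80 days = 3 January 2004; done 1 January 2004 — timely.
(2) due by 1 January 2004 + 61 days = 2 March 2004; done 29 February 2004 — timely.
(3) the permitted window runs from 29 February 2004 + 5 = 5 March 2004 to 29 February 2004 + 43 = 12 April 2004; done 8 March 2004 — within the window.

Yes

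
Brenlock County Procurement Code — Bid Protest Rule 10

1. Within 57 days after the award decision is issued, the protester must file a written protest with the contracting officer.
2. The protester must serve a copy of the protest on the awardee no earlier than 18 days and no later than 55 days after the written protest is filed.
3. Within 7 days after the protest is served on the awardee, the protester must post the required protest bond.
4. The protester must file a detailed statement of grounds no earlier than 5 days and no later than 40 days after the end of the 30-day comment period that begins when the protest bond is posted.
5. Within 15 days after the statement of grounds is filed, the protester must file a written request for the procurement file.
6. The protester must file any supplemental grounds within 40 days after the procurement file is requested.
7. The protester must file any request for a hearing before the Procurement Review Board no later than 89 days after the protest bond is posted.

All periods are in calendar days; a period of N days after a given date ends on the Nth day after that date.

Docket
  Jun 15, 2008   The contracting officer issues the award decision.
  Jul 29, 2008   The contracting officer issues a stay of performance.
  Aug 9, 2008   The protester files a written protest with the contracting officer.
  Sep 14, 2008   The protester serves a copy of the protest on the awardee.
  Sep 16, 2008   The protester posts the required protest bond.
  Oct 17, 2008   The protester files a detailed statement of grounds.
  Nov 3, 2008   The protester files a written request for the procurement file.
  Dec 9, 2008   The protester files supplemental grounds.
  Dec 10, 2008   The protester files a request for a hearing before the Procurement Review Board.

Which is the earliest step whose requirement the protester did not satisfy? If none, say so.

(1) due by Jun 15, 2008 + 57 days = Aug 11, 2008; Aug 9, 2008 is within that limit.
(2) the permitted window runs from Aug 9, 2008 + 18 = Aug 27, 2008 to Aug 9, 2008 + 55 = Oct 3, 2008; done Sep 14, 2008 — within the window.
(3) due by Sep 14, 2008 + 7 days = Sep 21, 2008; completed Sep 16, 2008, before the deadline.
(4) the permitted window runs from Oct 16, 2008 + 5 = Oct 21, 2008 to Oct 16, 2008 + 40 = Nov 25, 2008; done Oct 17, 2008 — 4 days before the window opened.
That is the first point of non-compliance.

Step 4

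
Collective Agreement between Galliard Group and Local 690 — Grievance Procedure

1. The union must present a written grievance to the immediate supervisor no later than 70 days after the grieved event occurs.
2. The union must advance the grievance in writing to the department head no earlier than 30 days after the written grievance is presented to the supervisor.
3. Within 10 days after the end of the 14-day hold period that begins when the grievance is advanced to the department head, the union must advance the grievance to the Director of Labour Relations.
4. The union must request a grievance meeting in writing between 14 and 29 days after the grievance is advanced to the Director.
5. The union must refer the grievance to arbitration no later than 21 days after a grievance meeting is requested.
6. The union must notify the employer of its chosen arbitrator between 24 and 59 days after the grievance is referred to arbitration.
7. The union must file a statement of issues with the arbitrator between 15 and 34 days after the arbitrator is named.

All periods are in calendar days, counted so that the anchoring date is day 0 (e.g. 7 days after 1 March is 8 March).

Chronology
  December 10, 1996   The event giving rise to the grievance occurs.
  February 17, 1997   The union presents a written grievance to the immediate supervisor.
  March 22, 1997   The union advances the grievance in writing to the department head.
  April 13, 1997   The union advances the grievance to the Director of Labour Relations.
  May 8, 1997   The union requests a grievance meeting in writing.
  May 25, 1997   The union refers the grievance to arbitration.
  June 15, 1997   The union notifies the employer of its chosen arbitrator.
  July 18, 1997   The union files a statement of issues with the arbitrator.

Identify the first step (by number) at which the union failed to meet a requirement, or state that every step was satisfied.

Step 1 — counting 70 days from December 10, 1996 (when the grieved event occurs) gives a deadline of February 18, 1997; done February 17, 1997 — timely.
Step 2 — must wait 30 days from February 17, 1997 (when the written grievance is presented to the supervisor), so not before March 19, 1997; March 22, 1997 is on or after that date.
Step 3 — counting 10 days from April 5, 1997 (end of the 14-day hold period, which began when the grievance is advanced to the department head on March 22, 1997) gives a deadline of April 15, 1997; completed April 13, 1997, before the deadline.
Step 4 — 14 and 29 days from April 13, 1997 (when the grievance is advanced to the Director) are April 27, 1997 and May 12, 1997 respectively; May 8, 1997 falls inside that range.
Step 5 — counting 21 days from May 8, 1997 (when a grievance meeting is requested) gives a deadline of May 29, 1997; completed May 25, 1997, before the deadline.
Step 6 — 24 and 59 days from May 25, 1997 (when the grievance is referred to arbitration) are June 18, 1997 and July 23, 1997 respectively; June 15, 1997 is 3 days too early.

Step 6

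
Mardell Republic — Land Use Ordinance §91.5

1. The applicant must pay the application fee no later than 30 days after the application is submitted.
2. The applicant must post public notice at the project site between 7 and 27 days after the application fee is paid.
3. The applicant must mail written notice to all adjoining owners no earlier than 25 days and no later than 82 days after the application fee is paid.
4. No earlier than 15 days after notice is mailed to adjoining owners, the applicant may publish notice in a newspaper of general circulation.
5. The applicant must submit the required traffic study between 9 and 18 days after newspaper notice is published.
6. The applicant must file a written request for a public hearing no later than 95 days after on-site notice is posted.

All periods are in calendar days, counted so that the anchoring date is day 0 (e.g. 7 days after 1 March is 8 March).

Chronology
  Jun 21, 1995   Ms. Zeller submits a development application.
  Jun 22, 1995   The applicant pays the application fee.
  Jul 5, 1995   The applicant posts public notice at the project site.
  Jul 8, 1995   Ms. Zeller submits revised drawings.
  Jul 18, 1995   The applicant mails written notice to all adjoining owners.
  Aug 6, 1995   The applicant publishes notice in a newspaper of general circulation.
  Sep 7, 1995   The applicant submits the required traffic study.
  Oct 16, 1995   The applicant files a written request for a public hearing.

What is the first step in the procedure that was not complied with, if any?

Step 5

Step 1 — counting 30 days from Jun 21, 1995 (when the application is submitted) gives a deadline of Jul 21, 1995; done Jun 22, 1995 — timely.
Step 2 — 7 and 27 days from Jun 22, 1995 (when the application fee is paid) are Jun 29, 1995 and Jul 19, 1995 respectively; Jul 5, 1995 falls inside that range.
Step 3 — 25 and 82 days from Jun 22, 1995 (when the application fee is paid) are Jul 17, 1995 and Sep 12, 1995 respectively; Jul 18, 1995 falls inside that range.
Step 4 — must wait 15 days from Jul 18, 1995 (when notice is mailed to adjoining owners), so not before Aug 2, 1995; done Aug 6, 1995 — permitted.
Step 5 — 9 and 18 days from Aug 6, 1995 (when newspaper notice is published) are Aug 15, 1995 and Aug 24, 1995 respectively; Sep 7, 1995 is 14 days past the end of the window.
Later steps need not be reached.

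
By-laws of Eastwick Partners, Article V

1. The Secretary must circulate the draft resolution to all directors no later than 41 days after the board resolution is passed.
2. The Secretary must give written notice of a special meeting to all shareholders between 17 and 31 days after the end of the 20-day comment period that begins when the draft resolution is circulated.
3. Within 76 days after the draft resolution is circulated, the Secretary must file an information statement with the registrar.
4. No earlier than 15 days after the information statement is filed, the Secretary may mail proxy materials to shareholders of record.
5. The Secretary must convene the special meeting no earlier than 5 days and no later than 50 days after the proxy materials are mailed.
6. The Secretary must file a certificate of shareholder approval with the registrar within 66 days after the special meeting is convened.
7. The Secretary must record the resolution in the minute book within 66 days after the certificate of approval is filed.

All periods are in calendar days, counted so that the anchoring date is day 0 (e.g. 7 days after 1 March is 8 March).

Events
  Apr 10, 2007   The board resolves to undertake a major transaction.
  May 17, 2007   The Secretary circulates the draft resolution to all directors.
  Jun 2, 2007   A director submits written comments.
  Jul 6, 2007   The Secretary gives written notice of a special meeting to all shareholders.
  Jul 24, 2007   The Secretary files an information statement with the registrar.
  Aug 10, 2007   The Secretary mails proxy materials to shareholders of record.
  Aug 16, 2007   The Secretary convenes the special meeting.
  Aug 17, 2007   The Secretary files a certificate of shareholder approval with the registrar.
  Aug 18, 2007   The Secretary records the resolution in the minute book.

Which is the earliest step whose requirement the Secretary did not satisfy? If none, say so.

(1) due by Apr 10, 2007 + 41 days = May 21, 2007; completed May 17, 2007, before the deadline.
(2) the permitted window runs from Jun 6, 2007 + 17 = Jun 23, 2007 to Jun 6, 2007 + 31 = Jul 7, 2007; done Jul 6, 2007, which is between those dates.
(3) due by May 17, 2007 + 76 days = Aug 1, 2007; Jul 24, 2007 is within that limit.
(4) permitted from Jul 24, 2007 + 15 days = Aug 8, 2007 onward; done Aug 10, 2007 — permitted.
(5) the permitted window runs from Aug 10, 2007 + 5 = Aug 15, 2007 to Aug 10, 2007 + 50 = Sep 29, 2007; done Aug 16, 2007 — within the window.
(6) due by Aug 16, 2007 + 66 days = Oct 21, 2007; Aug 17, 2007 is within that limit.
(7) due by Aug 17, 2007 + 66 days = Oct 22, 2007; done Aug 18, 2007 — timely.

None — every step was satisfied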